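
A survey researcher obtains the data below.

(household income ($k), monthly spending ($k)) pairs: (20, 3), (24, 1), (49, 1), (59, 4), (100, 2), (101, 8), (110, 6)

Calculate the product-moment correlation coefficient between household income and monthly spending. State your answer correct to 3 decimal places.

n = 7, Σx = 463, Σy = 25, Σxy = 2037, Σx² = 39159, Σy² = 131
Sxx = Σx² − (Σx)²/n = 39159 − 30624.142857 = 8534.857143
Sxy = Σxy − (Σx)(Σy)/n = 2037 − 1653.571429 = 383.428571
Syy = Σy² − (Σy)²/n = 131 − 89.285714 = 41.714286
r = Sxy/√(Sxx·Syy) = 383.428571/√(356025.469388) = 383.428571/596.678699 = 0.642605

0.643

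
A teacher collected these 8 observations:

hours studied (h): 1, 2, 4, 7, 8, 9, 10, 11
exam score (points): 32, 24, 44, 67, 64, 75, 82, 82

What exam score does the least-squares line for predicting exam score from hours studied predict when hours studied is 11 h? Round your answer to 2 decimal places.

n = 8, Σx = 52, Σy = 470, Σxy = 3634, Σx² = 436
Sxx = Σx² − (Σx)²/n = 436 − 338 = 98
Sxy = Σxy − (Σx)(Σy)/n = 3634 − 3055 = 579
b = Sxy/Sxx = 579/98 = 5.908163
a = ȳ − b·x̄ = 58.75 − 5.908163·6.5 = 20.346939
ŷ(11) = a + b·11 = 20.346939 + 5.908163·11 = 85.336735

85.34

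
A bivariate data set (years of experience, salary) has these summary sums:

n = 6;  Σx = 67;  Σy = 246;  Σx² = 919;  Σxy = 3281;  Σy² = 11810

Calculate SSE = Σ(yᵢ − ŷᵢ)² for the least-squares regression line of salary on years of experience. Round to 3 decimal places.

54.794

Sxx = Σx² − (Σx)²/n = 919 − 748.166667 = 170.833333
Sxy = Σxy − (Σx)(Σy)/n = 3281 − 2747 = 534
Syy = Σy² − (Σy)²/n = 11810 − 10086 = 1724
b = Sxy/Sxx = 534/170.833333 = 3.125854
SSE = Syy − b·Sxy = 1724 − 3.125854·534 = 54.794146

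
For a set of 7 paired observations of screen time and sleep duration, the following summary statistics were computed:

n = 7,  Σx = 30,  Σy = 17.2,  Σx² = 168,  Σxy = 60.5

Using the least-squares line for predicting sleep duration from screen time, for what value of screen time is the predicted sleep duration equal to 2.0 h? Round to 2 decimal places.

5.65

Sxx = Σx² − (Σx)²/n = 168 − 128.571429 = 39.428571
Sxy = Σxy − (Σx)(Σy)/n = 60.5 − 73.714286 = -13.214286
b = Sxy/Sxx = -13.214286/39.428571 = -0.335145
a = ȳ − b·x̄ = 2.457143 − (-0.335145)·4.285714 = 3.893478
Set a + b·x = 2.0: x = (2.0 − 3.893478) / (-0.335145) = 5.649730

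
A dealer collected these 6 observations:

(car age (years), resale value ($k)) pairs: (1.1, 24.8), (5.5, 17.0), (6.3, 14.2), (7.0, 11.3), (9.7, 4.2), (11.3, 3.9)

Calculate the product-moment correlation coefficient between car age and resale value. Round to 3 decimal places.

-0.986

n = 6, Σx = 40.9, Σy = 75.4, Σxy = 374.15, Σx² = 341.93, Σy² = 1266.22
Sxx = Σx² − (Σx)²/n = 341.93 − 278.801667 = 63.128333
Sxy = Σxy − (Σx)(Σy)/n = 374.15 − 513.976667 = -139.826667
Syy = Σy² − (Σy)²/n = 1266.22 − 947.526667 = 318.693333
r = Sxy/√(Sxx·Syy) = -139.826667/√(20118.578978) = -139.826667/141.839977 = -0.985806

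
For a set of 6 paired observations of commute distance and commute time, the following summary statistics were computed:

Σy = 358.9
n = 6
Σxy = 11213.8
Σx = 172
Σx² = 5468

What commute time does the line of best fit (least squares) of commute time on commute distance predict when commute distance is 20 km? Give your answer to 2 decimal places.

44.89

Sxx = Σx² − (Σx)²/n = 5468 − 4930.666667 = 537.333333
Sxy = Σxy − (Σx)(Σy)/n = 11213.8 − 10288.466667 = 925.333333
b = Sxy/Sxx = 925.333333/537.333333 = 1.722084
a = ȳ − b·x̄ = 59.816667 − 1.722084·28.666667 = 10.450248
ŷ(20) = a + b·20 = 10.450248 + 1.722084·20 = 44.891935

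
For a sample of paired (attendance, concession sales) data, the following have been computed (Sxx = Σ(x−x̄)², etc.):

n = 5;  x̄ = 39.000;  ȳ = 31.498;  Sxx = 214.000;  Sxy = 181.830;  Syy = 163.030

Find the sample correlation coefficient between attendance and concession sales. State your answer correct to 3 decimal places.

0.973

r = Sxy/√(Sxx·Syy) = 181.83/√(34888.42) = 181.83/186.784421 = 0.973475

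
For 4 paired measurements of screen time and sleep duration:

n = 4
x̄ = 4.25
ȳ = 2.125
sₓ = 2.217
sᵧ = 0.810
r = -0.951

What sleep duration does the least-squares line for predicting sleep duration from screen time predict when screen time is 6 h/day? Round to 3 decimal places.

1.517

b = r · sᵧ/sₓ = -0.951 · 0.81/2.217 = -0.347456
a = ȳ − b·x̄ = 2.125 − (-0.347456)·4.25 = 3.601688
ŷ(6) = a + b·6 = 3.601688 + (-0.347456)·6 = 1.516952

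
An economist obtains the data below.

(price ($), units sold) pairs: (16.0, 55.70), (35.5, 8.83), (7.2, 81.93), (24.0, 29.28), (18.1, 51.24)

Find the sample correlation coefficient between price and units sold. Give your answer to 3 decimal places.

-0.991

n = 5, Σx = 100.8, Σy = 226.98, Σxy = 3424.725, Σx² = 2471.7, Σy² = 13375.8398
Sxx = Σx² − (Σx)²/n = 2471.7 − 2032.128 = 439.572
Sxy = Σxy − (Σx)(Σy)/n = 3424.725 − 4575.9168 = -1151.1918
Syy = Σy² − (Σy)²/n = 13375.8398 − 10303.98408 = 3071.85572
r = Sxy/√(Sxx·Syy) = -1151.1918/√(1350301.762552) = -1151.1918/1162.024855 = -0.990677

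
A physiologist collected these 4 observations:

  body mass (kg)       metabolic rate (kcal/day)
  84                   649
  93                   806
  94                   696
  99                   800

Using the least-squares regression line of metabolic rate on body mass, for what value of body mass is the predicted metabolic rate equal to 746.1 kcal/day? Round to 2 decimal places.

n = 4, Σx = 370, Σy = 2951, Σxy = 274098, Σx² = 34342
Sxx = Σx² − (Σx)²/n = 34342 − 34225 = 117
Sxy = Σxy − (Σx)(Σy)/n = 274098 − 272967.5 = 1130.5
b = Sxy/Sxx = 1130.5/117 = 9.662393
a = ȳ − b·x̄ = 737.75 − 9.662393·92.5 = -156.021368
Set a + b·x = 746.1: x = (746.1 − (-156.021368)) / 9.662393 = 93.364175

93.36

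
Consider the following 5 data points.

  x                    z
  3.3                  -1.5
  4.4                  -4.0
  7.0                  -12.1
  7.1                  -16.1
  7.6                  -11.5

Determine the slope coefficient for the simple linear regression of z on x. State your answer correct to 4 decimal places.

n = 5, Σx = 29.4, Σy = -45.2, Σxy = -308.96, Σx² = 187.42
Sxx = Σx² − (Σx)²/n = 187.42 − 172.872 = 14.548
Sxy = Σxy − (Σx)(Σy)/n = -308.96 − (-265.776) = -43.184
b = Sxy/Sxx = -43.184/14.548 = -2.968381

-2.9684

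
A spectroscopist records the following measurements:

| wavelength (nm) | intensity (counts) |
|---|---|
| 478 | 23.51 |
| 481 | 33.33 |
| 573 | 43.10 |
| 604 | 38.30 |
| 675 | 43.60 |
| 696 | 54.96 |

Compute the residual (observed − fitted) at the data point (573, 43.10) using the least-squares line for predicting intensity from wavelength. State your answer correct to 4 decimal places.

4.7973

n = 6, Σx = 3507, Σy = 236.8, Σxy = 142781.17, Σx² = 2093031
Sxx = Σx² − (Σx)²/n = 2093031 − 2049841.5 = 43189.5
Sxy = Σxy − (Σx)(Σy)/n = 142781.17 − 138409.6 = 4371.57
b = Sxy/Sxx = 4371.57/43189.5 = 0.101218
a = ȳ − b·x̄ = 39.466667 − 0.101218·584.5 = -19.695460
ŷ(573) = -19.695460 + 0.101218·573 = 38.302656
residual = y − ŷ = 43.10 − 38.302656 = 4.797344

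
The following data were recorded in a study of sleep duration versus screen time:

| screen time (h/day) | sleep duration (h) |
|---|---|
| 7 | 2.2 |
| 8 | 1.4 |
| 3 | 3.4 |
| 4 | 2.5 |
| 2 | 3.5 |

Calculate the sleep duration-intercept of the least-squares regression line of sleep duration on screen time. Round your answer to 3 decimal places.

4.140

n = 5, Σx = 24, Σy = 13, Σxy = 53.8, Σx² = 142
Sxx = Σx² − (Σx)²/n = 142 − 115.2 = 26.8
Sxy = Σxy − (Σx)(Σy)/n = 53.8 − 62.4 = -8.6
b = Sxy/Sxx = -8.6/26.8 = -0.320896
a = ȳ − b·x̄ = 2.6 − (-0.320896)·4.8 = 4.140299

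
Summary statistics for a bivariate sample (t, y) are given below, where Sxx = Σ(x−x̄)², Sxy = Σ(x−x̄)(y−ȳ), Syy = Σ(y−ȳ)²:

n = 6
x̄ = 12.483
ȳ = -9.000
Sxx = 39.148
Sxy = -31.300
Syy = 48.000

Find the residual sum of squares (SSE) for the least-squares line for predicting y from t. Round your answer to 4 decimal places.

22.9747

b = Sxy/Sxx = -31.3/39.148 = -0.799530
SSE = Syy − b·Sxy = 48 − (-0.799530)·(-31.3) = 22.974711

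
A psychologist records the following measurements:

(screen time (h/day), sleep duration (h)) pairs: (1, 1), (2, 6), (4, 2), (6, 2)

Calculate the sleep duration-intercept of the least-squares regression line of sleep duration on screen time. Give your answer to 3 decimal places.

n = 4, Σx = 13, Σy = 11, Σxy = 33, Σx² = 57
Sxx = Σx² − (Σx)²/n = 57 − 42.25 = 14.75
Sxy = Σxy − (Σx)(Σy)/n = 33 − 35.75 = -2.75
b = Sxy/Sxx = -2.75/14.75 = -0.186441
a = ȳ − b·x̄ = 2.75 − (-0.186441)·3.25 = 3.355932

3.356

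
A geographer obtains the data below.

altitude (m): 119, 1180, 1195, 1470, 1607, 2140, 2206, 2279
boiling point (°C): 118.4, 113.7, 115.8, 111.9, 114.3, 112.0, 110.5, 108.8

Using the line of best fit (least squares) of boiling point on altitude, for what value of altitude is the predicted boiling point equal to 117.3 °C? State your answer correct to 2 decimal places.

462.06

n = 8, Σx = 12196, Σy = 905.4, Σxy = 1366207.9, Σx² = 22217812
Sxx = Σx² − (Σx)²/n = 22217812 − 18592802 = 3625010
Sxy = Σxy − (Σx)(Σy)/n = 1366207.9 − 1380282.3 = -14074.4
b = Sxy/Sxx = -14074.4/3625010 = -0.003883
a = ȳ − b·x̄ = 113.175 − (-0.003883)·1524.5 = 119.093997
Set a + b·x = 117.3: x = (117.3 − 119.093997) / (-0.003883) = 462.062791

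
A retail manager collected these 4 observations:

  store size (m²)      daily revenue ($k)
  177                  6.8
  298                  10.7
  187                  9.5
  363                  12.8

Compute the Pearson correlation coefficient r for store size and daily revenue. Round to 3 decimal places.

0.913

n = 4, Σx = 1025, Σy = 39.8, Σxy = 10815.1, Σx² = 286871, Σy² = 414.82
Sxx = Σx² − (Σx)²/n = 286871 − 262656.25 = 24214.75
Sxy = Σxy − (Σx)(Σy)/n = 10815.1 − 10198.75 = 616.35
Syy = Σy² − (Σy)²/n = 414.82 − 396.01 = 18.81
r = Sxy/√(Sxx·Syy) = 616.35/√(455479.4475) = 616.35/674.892175 = 0.913257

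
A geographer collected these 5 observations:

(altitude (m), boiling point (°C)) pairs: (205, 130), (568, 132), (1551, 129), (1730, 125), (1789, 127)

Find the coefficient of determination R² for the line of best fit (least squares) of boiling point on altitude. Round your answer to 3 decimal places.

n = 5, Σx = 5843, Σy = 643, Σxy = 745158, Σx² = 8963671, Σy² = 82719
Sxx = Σx² − (Σx)²/n = 8963671 − 6828129.8 = 2135541.2
Sxy = Σxy − (Σx)(Σy)/n = 745158 − 751409.8 = -6251.8
Syy = Σy² − (Σy)²/n = 82719 − 82689.8 = 29.2
R² = Sxy²/(Sxx·Syy) = (-6251.8)²/(2135541.2·29.2) = 0.626786

0.627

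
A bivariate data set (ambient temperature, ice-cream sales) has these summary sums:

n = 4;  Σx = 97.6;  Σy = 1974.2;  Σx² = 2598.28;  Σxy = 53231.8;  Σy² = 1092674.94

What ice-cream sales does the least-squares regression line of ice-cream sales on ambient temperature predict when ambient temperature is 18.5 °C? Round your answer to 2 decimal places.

355.84

Sxx = Σx² − (Σx)²/n = 2598.28 − 2381.44 = 216.84
Sxy = Σxy − (Σx)(Σy)/n = 53231.8 − 48170.48 = 5061.32
b = Sxy/Sxx = 5061.32/216.84 = 23.341265
a = ȳ − b·x̄ = 493.55 − 23.341265·24.4 = -75.976877
ŷ(18.5) = a + b·18.5 = -75.976877 + 23.341265·18.5 = 355.836534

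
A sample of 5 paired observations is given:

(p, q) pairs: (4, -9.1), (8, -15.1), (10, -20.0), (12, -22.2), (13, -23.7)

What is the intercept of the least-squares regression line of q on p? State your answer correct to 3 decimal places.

-2.459

n = 5, Σx = 47, Σy = -90.1, Σxy = -931.7, Σx² = 493
Sxx = Σx² − (Σx)²/n = 493 − 441.8 = 51.2
Sxy = Σxy − (Σx)(Σy)/n = -931.7 − (-846.94) = -84.76
b = Sxy/Sxx = -84.76/51.2 = -1.655469
a = ȳ − b·x̄ = -18.02 − (-1.655469)·9.4 = -2.458594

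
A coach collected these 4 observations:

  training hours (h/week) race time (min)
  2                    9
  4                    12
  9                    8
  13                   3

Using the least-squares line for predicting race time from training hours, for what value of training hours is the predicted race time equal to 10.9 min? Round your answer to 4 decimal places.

2.4340

n = 4, Σx = 28, Σy = 32, Σxy = 177, Σx² = 270
Sxx = Σx² − (Σx)²/n = 270 − 196 = 74
Sxy = Σxy − (Σx)(Σy)/n = 177 − 224 = -47
b = Sxy/Sxx = -47/74 = -0.635135
a = ȳ − b·x̄ = 8 − (-0.635135)·7 = 12.445946
Set a + b·x = 10.9: x = (10.9 − 12.445946) / (-0.635135) = 2.434043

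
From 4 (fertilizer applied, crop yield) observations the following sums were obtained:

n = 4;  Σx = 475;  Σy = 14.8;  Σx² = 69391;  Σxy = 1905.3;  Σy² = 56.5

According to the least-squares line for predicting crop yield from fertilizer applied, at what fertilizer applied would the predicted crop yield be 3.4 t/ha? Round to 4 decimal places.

92.3939

Sxx = Σx² − (Σx)²/n = 69391 − 56406.25 = 12984.75
Sxy = Σxy − (Σx)(Σy)/n = 1905.3 − 1757.5 = 147.8
b = Sxy/Sxx = 147.8/12984.75 = 0.011383
a = ȳ − b·x̄ = 3.7 − 0.011383·118.75 = 2.348318
Set a + b·x = 3.4: x = (3.4 − 2.348318) / 0.011383 = 92.393945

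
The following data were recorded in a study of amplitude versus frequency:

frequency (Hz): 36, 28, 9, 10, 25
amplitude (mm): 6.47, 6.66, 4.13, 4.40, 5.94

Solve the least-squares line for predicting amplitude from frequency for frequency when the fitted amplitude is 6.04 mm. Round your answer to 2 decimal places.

n = 5, Σx = 108, Σy = 27.6, Σxy = 649.07, Σx² = 2886
Sxx = Σx² − (Σx)²/n = 2886 − 2332.8 = 553.2
Sxy = Σxy − (Σx)(Σy)/n = 649.07 − 596.16 = 52.91
b = Sxy/Sxx = 52.91/553.2 = 0.095644
a = ȳ − b·x̄ = 5.52 − 0.095644·21.6 = 3.454100
Set a + b·x = 6.04: x = (6.04 − 3.454100) / 0.095644 = 27.036855

27.04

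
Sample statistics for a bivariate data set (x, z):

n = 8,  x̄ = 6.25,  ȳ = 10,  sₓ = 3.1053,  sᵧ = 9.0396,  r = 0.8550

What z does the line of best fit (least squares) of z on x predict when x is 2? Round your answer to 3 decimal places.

b = r · sᵧ/sₓ = 0.855 · 9.0396/3.1053 = 2.488925
a = ȳ − b·x̄ = 10 − 2.488925·6.25 = -5.555780
ŷ(2) = a + b·2 = -5.555780 + 2.488925·2 = -0.577930

-0.578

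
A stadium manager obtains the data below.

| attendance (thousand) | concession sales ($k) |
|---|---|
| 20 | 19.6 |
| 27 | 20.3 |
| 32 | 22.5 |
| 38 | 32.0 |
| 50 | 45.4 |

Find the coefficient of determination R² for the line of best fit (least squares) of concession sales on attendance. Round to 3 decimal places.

n = 5, Σx = 167, Σy = 139.8, Σxy = 5146.1, Σx² = 6097, Σy² = 4387.66
Sxx = Σx² − (Σx)²/n = 6097 − 5577.8 = 519.2
Sxy = Σxy − (Σx)(Σy)/n = 5146.1 − 4669.32 = 476.78
Syy = Σy² − (Σy)²/n = 4387.66 − 3908.808 = 478.852
R² = Sxy²/(Sxx·Syy) = (476.78)²/(519.2·478.852) = 0.914324

0.914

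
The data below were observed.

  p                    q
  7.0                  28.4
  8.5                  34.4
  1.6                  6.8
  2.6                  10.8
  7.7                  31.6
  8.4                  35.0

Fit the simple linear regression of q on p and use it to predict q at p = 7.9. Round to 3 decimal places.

32.362

n = 6, Σx = 35.8, Σy = 147, Σxy = 1067.48, Σx² = 260.42
Sxx = Σx² − (Σx)²/n = 260.42 − 213.606667 = 46.813333
Sxy = Σxy − (Σx)(Σy)/n = 1067.48 − 877.1 = 190.38
b = Sxy/Sxx = 190.38/46.813333 = 4.066790
a = ȳ − b·x̄ = 24.5 − 4.066790·5.966667 = 0.234819
ŷ(7.9) = a + b·7.9 = 0.234819 + 4.066790·7.9 = 32.362461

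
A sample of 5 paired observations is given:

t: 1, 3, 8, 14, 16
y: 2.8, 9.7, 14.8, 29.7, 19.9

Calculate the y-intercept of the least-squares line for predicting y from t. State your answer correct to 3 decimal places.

n = 5, Σx = 42, Σy = 76.9, Σxy = 884.5, Σx² = 526
Sxx = Σx² − (Σx)²/n = 526 − 352.8 = 173.2
Sxy = Σxy − (Σx)(Σy)/n = 884.5 − 645.96 = 238.54
b = Sxy/Sxx = 238.54/173.2 = 1.377252
a = ȳ − b·x̄ = 15.38 − 1.377252·8.4 = 3.811085

3.811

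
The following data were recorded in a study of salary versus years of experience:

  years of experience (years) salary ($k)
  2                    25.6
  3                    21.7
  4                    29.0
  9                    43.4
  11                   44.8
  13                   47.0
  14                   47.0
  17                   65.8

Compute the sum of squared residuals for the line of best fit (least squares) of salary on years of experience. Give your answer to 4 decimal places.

n = 8, Σx = 73, Σy = 324.3, Σxy = 3503.3, Σx² = 885, Σy² = 14605.49
Sxx = Σx² − (Σx)²/n = 885 − 666.125 = 218.875
Sxy = Σxy − (Σx)(Σy)/n = 3503.3 − 2959.2375 = 544.0625
Syy = Σy² − (Σy)²/n = 14605.49 − 13146.31125 = 1459.17875
b = Sxy/Sxx = 544.0625/218.875 = 2.485722
SSE = Syy − b·Sxy = 1459.17875 − 2.485722·544.0625 = 106.790383

106.7904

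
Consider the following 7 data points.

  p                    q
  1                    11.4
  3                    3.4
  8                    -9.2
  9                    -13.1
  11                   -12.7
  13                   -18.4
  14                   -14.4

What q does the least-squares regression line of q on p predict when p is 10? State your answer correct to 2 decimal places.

n = 7, Σx = 59, Σy = -53, Σxy = -750.4, Σx² = 641
Sxx = Σx² − (Σx)²/n = 641 − 497.285714 = 143.714286
Sxy = Σxy − (Σx)(Σy)/n = -750.4 − (-446.714286) = -303.685714
b = Sxy/Sxx = -303.685714/143.714286 = -2.113121
a = ȳ − b·x̄ = -7.571429 − (-2.113121)·8.428571 = 10.239165
ŷ(10) = a + b·10 = 10.239165 + (-2.113121)·10 = -10.892048

-10.89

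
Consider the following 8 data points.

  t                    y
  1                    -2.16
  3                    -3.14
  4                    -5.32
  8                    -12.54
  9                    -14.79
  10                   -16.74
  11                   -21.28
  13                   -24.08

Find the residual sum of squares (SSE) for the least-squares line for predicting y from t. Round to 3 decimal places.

11.604

n = 8, Σx = 59, Σy = -100.05, Σxy = -980.81, Σx² = 561, Σy² = 1731.7357
Sxx = Σx² − (Σx)²/n = 561 − 435.125 = 125.875
Sxy = Σxy − (Σx)(Σy)/n = -980.81 − (-737.86875) = -242.94125
Syy = Σy² − (Σy)²/n = 1731.7357 − 1251.250313 = 480.485388
b = Sxy/Sxx = -242.94125/125.875 = -1.930020
SSE = Syy − b·Sxy = 480.485388 − (-1.930020)·(-242.94125) = 11.603950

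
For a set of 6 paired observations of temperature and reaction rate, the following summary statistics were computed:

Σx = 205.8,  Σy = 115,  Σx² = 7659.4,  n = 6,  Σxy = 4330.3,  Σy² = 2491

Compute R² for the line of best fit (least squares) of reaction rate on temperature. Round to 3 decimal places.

Sxx = Σx² − (Σx)²/n = 7659.4 − 7058.94 = 600.46
Sxy = Σxy − (Σx)(Σy)/n = 4330.3 − 3944.5 = 385.8
Syy = Σy² − (Σy)²/n = 2491 − 2204.166667 = 286.833333
R² = Sxy²/(Sxx·Syy) = (385.8)²/(600.46·286.833333) = 0.864193

0.864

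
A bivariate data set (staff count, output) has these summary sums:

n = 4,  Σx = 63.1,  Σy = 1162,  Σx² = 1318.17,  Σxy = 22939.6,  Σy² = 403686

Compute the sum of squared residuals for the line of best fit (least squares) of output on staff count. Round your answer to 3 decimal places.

Sxx = Σx² − (Σx)²/n = 1318.17 − 995.4025 = 322.7675
Sxy = Σxy − (Σx)(Σy)/n = 22939.6 − 18330.55 = 4609.05
Syy = Σy² − (Σy)²/n = 403686 − 337561 = 66125
b = Sxy/Sxx = 4609.05/322.7675 = 14.279783
SSE = Syy − b·Sxy = 66125 − 14.279783·4609.05 = 308.764157

308.764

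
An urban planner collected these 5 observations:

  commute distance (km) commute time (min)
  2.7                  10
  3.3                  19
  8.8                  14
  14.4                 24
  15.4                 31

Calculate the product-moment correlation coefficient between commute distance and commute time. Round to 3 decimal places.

n = 5, Σx = 44.6, Σy = 98, Σxy = 1035.9, Σx² = 540.14, Σy² = 2194
Sxx = Σx² − (Σx)²/n = 540.14 − 397.832 = 142.308
Sxy = Σxy − (Σx)(Σy)/n = 1035.9 − 874.16 = 161.74
Syy = Σy² − (Σy)²/n = 2194 − 1920.8 = 273.2
r = Sxy/√(Sxx·Syy) = 161.74/√(38878.5456) = 161.74/197.176433 = 0.820281

0.820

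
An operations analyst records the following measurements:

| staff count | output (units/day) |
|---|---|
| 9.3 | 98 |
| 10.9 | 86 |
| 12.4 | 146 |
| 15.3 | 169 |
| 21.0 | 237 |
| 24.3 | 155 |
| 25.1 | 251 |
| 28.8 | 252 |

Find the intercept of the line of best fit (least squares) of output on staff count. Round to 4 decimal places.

32.9861

n = 8, Σx = 147.1, Σy = 1394, Σxy = 28546.1, Σx² = 3084.09
Sxx = Σx² − (Σx)²/n = 3084.09 − 2704.80125 = 379.28875
Sxy = Σxy − (Σx)(Σy)/n = 28546.1 − 25632.175 = 2913.925
b = Sxy/Sxx = 2913.925/379.28875 = 7.682603
a = ȳ − b·x̄ = 174.25 − 7.682603·18.3875 = 32.986132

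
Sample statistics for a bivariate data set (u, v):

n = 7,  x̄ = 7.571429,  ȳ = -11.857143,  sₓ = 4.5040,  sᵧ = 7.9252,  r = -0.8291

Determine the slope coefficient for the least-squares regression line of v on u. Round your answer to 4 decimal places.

b = r · sᵧ/sₓ = -0.8291 · 7.9252/4.504 = -1.458877

-1.4589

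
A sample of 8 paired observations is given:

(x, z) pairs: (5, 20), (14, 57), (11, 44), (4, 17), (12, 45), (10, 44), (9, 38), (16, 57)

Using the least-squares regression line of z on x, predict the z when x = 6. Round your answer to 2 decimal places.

25.55

n = 8, Σx = 81, Σy = 322, Σxy = 3684, Σx² = 939
Sxx = Σx² − (Σx)²/n = 939 − 820.125 = 118.875
Sxy = Σxy − (Σx)(Σy)/n = 3684 − 3260.25 = 423.75
b = Sxy/Sxx = 423.75/118.875 = 3.564669
a = ȳ − b·x̄ = 40.25 − 3.564669·10.125 = 4.157729
ŷ(6) = a + b·6 = 4.157729 + 3.564669·6 = 25.545741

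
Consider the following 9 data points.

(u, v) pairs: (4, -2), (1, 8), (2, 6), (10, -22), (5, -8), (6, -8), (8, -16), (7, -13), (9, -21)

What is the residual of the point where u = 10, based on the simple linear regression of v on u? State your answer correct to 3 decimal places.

1.247

n = 9, Σx = 52, Σy = -76, Σxy = -704, Σx² = 376
Sxx = Σx² − (Σx)²/n = 376 − 300.444444 = 75.555556
Sxy = Σxy − (Σx)(Σy)/n = -704 − (-439.111111) = -264.888889
b = Sxy/Sxx = -264.888889/75.555556 = -3.505882
a = ȳ − b·x̄ = -8.444444 − (-3.505882)·5.777778 = 11.811765
ŷ(10) = 11.811765 + (-3.505882)·10 = -23.247059
residual = y − ŷ = -22 − (-23.247059) = 1.247059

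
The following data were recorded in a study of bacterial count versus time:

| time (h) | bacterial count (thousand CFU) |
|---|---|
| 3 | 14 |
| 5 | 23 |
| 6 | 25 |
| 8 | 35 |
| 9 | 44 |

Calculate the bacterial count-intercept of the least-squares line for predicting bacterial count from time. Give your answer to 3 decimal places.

n = 5, Σx = 31, Σy = 141, Σxy = 983, Σx² = 215
Sxx = Σx² − (Σx)²/n = 215 − 192.2 = 22.8
Sxy = Σxy − (Σx)(Σy)/n = 983 − 874.2 = 108.8
b = Sxy/Sxx = 108.8/22.8 = 4.771930
a = ȳ − b·x̄ = 28.2 − 4.771930·6.2 = -1.385965

-1.386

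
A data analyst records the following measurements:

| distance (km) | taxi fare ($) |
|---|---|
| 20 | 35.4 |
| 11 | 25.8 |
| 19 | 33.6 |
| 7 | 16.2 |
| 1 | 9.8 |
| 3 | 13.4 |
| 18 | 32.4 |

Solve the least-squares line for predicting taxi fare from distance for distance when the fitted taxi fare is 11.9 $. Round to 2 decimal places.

n = 7, Σx = 79, Σy = 166.6, Σxy = 2376.8, Σx² = 1265
Sxx = Σx² − (Σx)²/n = 1265 − 891.571429 = 373.428571
Sxy = Σxy − (Σx)(Σy)/n = 2376.8 − 1880.2 = 496.6
b = Sxy/Sxx = 496.6/373.428571 = 1.329839
a = ȳ − b·x̄ = 23.8 − 1.329839·11.285714 = 8.791813
Set a + b·x = 11.9: x = (11.9 − 8.791813) / 1.329839 = 2.337265

2.34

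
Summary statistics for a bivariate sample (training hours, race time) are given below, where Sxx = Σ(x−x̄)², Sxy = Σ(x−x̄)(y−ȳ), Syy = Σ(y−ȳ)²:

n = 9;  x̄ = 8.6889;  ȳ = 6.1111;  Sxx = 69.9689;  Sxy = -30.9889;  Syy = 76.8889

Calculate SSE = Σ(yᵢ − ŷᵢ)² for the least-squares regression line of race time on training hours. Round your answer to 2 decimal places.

b = Sxy/Sxx = -30.9889/69.9689 = -0.442895
SSE = Syy − b·Sxy = 76.8889 − (-0.442895)·(-30.9889) = 63.164060

63.16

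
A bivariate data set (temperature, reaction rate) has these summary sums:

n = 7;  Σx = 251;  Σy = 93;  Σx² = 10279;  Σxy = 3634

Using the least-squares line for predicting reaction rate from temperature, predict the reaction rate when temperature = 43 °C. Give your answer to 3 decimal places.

Sxx = Σx² − (Σx)²/n = 10279 − 9000.142857 = 1278.857143
Sxy = Σxy − (Σx)(Σy)/n = 3634 − 3334.714286 = 299.285714
b = Sxy/Sxx = 299.285714/1278.857143 = 0.234026
a = ȳ − b·x̄ = 13.285714 − 0.234026·35.857143 = 4.894214
ŷ(43) = a + b·43 = 4.894214 + 0.234026·43 = 14.957328

14.957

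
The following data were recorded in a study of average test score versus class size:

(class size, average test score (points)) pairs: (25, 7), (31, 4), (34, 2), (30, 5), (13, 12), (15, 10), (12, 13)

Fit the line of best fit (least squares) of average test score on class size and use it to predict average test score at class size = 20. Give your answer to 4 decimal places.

n = 7, Σx = 160, Σy = 53, Σxy = 979, Σx² = 4180
Sxx = Σx² − (Σx)²/n = 4180 − 3657.142857 = 522.857143
Sxy = Σxy − (Σx)(Σy)/n = 979 − 1211.428571 = -232.428571
b = Sxy/Sxx = -232.428571/522.857143 = -0.444536
a = ȳ − b·x̄ = 7.571429 − (-0.444536)·22.857143 = 17.732240
ŷ(20) = a + b·20 = 17.732240 + (-0.444536)·20 = 8.841530

8.8415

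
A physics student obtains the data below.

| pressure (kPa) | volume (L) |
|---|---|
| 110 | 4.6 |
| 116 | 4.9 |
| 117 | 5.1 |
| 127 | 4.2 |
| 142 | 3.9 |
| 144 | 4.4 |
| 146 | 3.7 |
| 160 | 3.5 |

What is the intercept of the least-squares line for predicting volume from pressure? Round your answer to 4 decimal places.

7.9660

n = 8, Σx = 1062, Σy = 34.3, Σxy = 4492.1, Σx² = 143190
Sxx = Σx² − (Σx)²/n = 143190 − 140980.5 = 2209.5
Sxy = Σxy − (Σx)(Σy)/n = 4492.1 − 4553.325 = -61.225
b = Sxy/Sxx = -61.225/2209.5 = -0.027710
a = ȳ − b·x̄ = 4.2875 − (-0.027710)·132.75 = 7.965988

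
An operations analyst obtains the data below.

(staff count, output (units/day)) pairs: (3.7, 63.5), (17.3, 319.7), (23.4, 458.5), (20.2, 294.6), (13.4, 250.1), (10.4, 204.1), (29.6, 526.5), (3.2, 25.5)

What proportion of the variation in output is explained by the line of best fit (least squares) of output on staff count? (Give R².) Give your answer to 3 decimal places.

0.965

n = 8, Σx = 121.2, Σy = 2142.5, Σxy = 43585.56, Σx² = 2442.7, Σy² = 785311.07
Sxx = Σx² − (Σx)²/n = 2442.7 − 1836.18 = 606.52
Sxy = Σxy − (Σx)(Σy)/n = 43585.56 − 32458.875 = 11126.685
Syy = Σy² − (Σy)²/n = 785311.07 − 573788.28125 = 211522.78875
R² = Sxy²/(Sxx·Syy) = (11126.685)²/(606.52·211522.78875) = 0.965004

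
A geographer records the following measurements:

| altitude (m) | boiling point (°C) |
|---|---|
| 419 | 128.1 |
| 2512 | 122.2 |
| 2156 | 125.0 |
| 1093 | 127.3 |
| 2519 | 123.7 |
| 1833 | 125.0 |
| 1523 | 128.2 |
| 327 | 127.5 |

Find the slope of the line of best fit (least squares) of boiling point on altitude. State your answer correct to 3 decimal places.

n = 8, Σx = 12382, Σy = 1007, Σxy = 1546945.6, Σx² = 24460398
Sxx = Σx² − (Σx)²/n = 24460398 − 19164240.5 = 5296157.5
Sxy = Σxy − (Σx)(Σy)/n = 1546945.6 − 1558584.25 = -11638.65
b = Sxy/Sxx = -11638.65/5296157.5 = -0.002198

-0.002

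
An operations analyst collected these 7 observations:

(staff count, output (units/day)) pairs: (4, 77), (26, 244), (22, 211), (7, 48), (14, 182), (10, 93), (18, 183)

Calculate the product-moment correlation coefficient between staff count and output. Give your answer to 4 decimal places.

n = 7, Σx = 101, Σy = 1038, Σxy = 18402, Σx² = 1845, Σy² = 187552
Sxx = Σx² − (Σx)²/n = 1845 − 1457.285714 = 387.714286
Sxy = Σxy − (Σx)(Σy)/n = 18402 − 14976.857143 = 3425.142857
Syy = Σy² − (Σy)²/n = 187552 − 153920.571429 = 33631.428571
r = Sxy/√(Sxx·Syy) = 3425.142857/√(13039385.306122) = 3425.142857/3611.008904 = 0.948528

0.9485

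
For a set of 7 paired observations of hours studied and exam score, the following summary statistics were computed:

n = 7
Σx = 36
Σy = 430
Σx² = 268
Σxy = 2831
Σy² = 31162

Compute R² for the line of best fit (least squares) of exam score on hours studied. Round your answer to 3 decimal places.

0.976

Sxx = Σx² − (Σx)²/n = 268 − 185.142857 = 82.857143
Sxy = Σxy − (Σx)(Σy)/n = 2831 − 2211.428571 = 619.571429
Syy = Σy² − (Σy)²/n = 31162 − 26414.285714 = 4747.714286
R² = Sxy²/(Sxx·Syy) = (619.571429)²/(82.857143·4747.714286) = 0.975817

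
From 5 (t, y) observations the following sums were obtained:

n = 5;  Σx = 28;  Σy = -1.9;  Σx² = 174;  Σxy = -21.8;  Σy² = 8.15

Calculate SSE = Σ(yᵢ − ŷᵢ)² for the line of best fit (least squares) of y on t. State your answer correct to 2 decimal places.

0.19

Sxx = Σx² − (Σx)²/n = 174 − 156.8 = 17.2
Sxy = Σxy − (Σx)(Σy)/n = -21.8 − (-10.64) = -11.16
Syy = Σy² − (Σy)²/n = 8.15 − 0.722 = 7.428
b = Sxy/Sxx = -11.16/17.2 = -0.648837
SSE = Syy − b·Sxy = 7.428 − (-0.648837)·(-11.16) = 0.186977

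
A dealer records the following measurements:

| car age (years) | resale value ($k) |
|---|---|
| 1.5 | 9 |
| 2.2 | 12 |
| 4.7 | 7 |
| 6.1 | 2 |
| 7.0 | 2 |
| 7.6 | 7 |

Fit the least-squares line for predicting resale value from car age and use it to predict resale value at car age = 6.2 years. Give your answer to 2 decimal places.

4.94

n = 6, Σx = 29.1, Σy = 39, Σxy = 152.2, Σx² = 173.15
Sxx = Σx² − (Σx)²/n = 173.15 − 141.135 = 32.015
Sxy = Σxy − (Σx)(Σy)/n = 152.2 − 189.15 = -36.95
b = Sxy/Sxx = -36.95/32.015 = -1.154146
a = ȳ − b·x̄ = 6.5 − (-1.154146)·4.85 = 12.097610
ŷ(6.2) = a + b·6.2 = 12.097610 + (-1.154146)·6.2 = 4.941902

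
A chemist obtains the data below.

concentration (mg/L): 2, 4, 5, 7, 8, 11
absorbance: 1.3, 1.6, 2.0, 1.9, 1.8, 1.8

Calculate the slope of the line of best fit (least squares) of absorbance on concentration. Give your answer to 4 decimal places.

0.0466

n = 6, Σx = 37, Σy = 10.4, Σxy = 66.5, Σx² = 279
Sxx = Σx² − (Σx)²/n = 279 − 228.166667 = 50.833333
Sxy = Σxy − (Σx)(Σy)/n = 66.5 − 64.133333 = 2.366667
b = Sxy/Sxx = 2.366667/50.833333 = 0.046557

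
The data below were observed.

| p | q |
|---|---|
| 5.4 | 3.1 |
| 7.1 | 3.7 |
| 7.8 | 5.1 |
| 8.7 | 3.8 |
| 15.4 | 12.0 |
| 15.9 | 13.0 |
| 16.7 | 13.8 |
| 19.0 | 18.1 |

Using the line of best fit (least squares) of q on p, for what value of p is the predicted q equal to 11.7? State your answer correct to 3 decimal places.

14.419

n = 8, Σx = 96, Σy = 72.6, Σxy = 1081.71, Σx² = 1345.96
Sxx = Σx² − (Σx)²/n = 1345.96 − 1152 = 193.96
Sxy = Σxy − (Σx)(Σy)/n = 1081.71 − 871.2 = 210.51
b = Sxy/Sxx = 210.51/193.96 = 1.085327
a = ȳ − b·x̄ = 9.075 − 1.085327·12 = -3.948922
Set a + b·x = 11.7: x = (11.7 − (-3.948922)) / 1.085327 = 14.418626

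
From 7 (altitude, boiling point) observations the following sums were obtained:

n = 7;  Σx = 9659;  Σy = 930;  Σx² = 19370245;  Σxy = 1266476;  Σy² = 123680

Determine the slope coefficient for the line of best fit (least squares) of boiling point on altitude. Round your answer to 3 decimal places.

-0.003

Sxx = Σx² − (Σx)²/n = 19370245 − 13328040.142857 = 6042204.857143
Sxy = Σxy − (Σx)(Σy)/n = 1266476 − 1283267.142857 = -16791.142857
b = Sxy/Sxx = -16791.142857/6042204.857143 = -0.002779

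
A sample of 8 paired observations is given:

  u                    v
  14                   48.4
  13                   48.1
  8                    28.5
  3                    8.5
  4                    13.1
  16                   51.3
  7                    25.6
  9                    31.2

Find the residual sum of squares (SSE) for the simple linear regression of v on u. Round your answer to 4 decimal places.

32.5328

n = 8, Σx = 74, Σy = 254.7, Σxy = 2889.6, Σx² = 840, Σy² = 9972.77
Sxx = Σx² − (Σx)²/n = 840 − 684.5 = 155.5
Sxy = Σxy − (Σx)(Σy)/n = 2889.6 − 2355.975 = 533.625
Syy = Σy² − (Σy)²/n = 9972.77 − 8109.01125 = 1863.75875
b = Sxy/Sxx = 533.625/155.5 = 3.431672
SSE = Syy − b·Sxy = 1863.75875 − 3.431672·533.625 = 32.532765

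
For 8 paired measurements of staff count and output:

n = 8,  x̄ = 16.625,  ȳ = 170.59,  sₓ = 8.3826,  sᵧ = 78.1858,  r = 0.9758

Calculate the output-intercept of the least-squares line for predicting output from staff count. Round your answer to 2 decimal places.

b = r · sᵧ/sₓ = 0.9758 · 78.1858/8.3826 = 9.101437
a = ȳ − b·x̄ = 170.59 − 9.101437·16.625 = 19.278614

19.28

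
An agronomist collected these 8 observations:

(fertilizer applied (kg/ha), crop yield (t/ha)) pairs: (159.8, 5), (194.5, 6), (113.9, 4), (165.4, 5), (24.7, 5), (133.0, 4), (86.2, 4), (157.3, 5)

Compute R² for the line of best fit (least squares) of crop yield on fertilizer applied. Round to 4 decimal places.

0.2028

n = 8, Σx = 1034.8, Σy = 38, Σxy = 5035.4, Σx² = 154169.48, Σy² = 184
Sxx = Σx² − (Σx)²/n = 154169.48 − 133851.38 = 20318.1
Sxy = Σxy − (Σx)(Σy)/n = 5035.4 − 4915.3 = 120.1
Syy = Σy² − (Σy)²/n = 184 − 180.5 = 3.5
R² = Sxy²/(Sxx·Syy) = (120.1)²/(20318.1·3.5) = 0.202831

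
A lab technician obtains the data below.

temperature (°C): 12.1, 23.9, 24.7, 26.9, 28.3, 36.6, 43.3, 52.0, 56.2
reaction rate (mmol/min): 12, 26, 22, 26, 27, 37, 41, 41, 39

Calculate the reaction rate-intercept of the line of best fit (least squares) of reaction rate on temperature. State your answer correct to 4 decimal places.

n = 9, Σx = 304, Σy = 271, Σxy = 10226.8, Σx² = 11929.1
Sxx = Σx² − (Σx)²/n = 11929.1 − 10268.444444 = 1660.655556
Sxy = Σxy − (Σx)(Σy)/n = 10226.8 − 9153.777778 = 1073.022222
b = Sxy/Sxx = 1073.022222/1660.655556 = 0.646144
a = ȳ − b·x̄ = 30.111111 − 0.646144·33.777778 = 8.285811

8.2858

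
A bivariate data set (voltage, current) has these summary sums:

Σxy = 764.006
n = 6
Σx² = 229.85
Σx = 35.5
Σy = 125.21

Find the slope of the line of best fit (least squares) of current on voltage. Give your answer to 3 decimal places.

1.170

Sxx = Σx² − (Σx)²/n = 229.85 − 210.041667 = 19.808333
Sxy = Σxy − (Σx)(Σy)/n = 764.006 − 740.825833 = 23.180167
b = Sxy/Sxx = 23.180167/19.808333 = 1.170223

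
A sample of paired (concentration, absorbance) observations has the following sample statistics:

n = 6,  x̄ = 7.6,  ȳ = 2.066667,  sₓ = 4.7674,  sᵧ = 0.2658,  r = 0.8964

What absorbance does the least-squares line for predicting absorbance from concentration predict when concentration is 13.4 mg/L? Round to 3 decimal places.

2.357

b = r · sᵧ/sₓ = 0.8964 · 0.2658/4.7674 = 0.049978
a = ȳ − b·x̄ = 2.066667 − 0.049978·7.6 = 1.686837
ŷ(13.4) = a + b·13.4 = 1.686837 + 0.049978·13.4 = 2.356537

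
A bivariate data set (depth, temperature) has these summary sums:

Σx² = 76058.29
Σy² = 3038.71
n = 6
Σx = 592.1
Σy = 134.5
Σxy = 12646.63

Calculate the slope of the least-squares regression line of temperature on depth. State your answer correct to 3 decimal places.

Sxx = Σx² − (Σx)²/n = 76058.29 − 58430.401667 = 17627.888333
Sxy = Σxy − (Σx)(Σy)/n = 12646.63 − 13272.908333 = -626.278333
b = Sxy/Sxx = -626.278333/17627.888333 = -0.035528

-0.036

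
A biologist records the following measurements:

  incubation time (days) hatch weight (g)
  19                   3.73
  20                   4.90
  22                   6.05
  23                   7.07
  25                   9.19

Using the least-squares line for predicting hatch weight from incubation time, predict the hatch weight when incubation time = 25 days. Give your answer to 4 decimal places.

8.9723

n = 5, Σx = 109, Σy = 30.94, Σxy = 694.33, Σx² = 2399
Sxx = Σx² − (Σx)²/n = 2399 − 2376.2 = 22.8
Sxy = Σxy − (Σx)(Σy)/n = 694.33 − 674.492 = 19.838
b = Sxy/Sxx = 19.838/22.8 = 0.870088
a = ȳ − b·x̄ = 6.188 − 0.870088·21.8 = -12.779912
ŷ(25) = a + b·25 = -12.779912 + 0.870088·25 = 8.972281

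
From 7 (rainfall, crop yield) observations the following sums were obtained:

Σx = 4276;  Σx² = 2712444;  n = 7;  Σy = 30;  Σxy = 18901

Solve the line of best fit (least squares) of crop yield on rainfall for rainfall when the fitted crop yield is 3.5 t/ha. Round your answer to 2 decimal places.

473.71

Sxx = Σx² − (Σx)²/n = 2712444 − 2612025.142857 = 100418.857143
Sxy = Σxy − (Σx)(Σy)/n = 18901 − 18325.714286 = 575.285714
b = Sxy/Sxx = 575.285714/100418.857143 = 0.005729
a = ȳ − b·x̄ = 4.285714 − 0.005729·610.857143 = 0.786198
Set a + b·x = 3.5: x = (3.5 − 0.786198) / 0.005729 = 473.706978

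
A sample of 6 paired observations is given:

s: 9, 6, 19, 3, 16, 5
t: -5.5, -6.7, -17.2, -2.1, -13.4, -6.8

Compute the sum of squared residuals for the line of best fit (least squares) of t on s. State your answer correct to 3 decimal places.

n = 6, Σx = 58, Σy = -51.7, Σxy = -671.2, Σx² = 768, Σy² = 601.19
Sxx = Σx² − (Σx)²/n = 768 − 560.666667 = 207.333333
Sxy = Σxy − (Σx)(Σy)/n = -671.2 − (-499.766667) = -171.433333
Syy = Σy² − (Σy)²/n = 601.19 − 445.481667 = 155.708333
b = Sxy/Sxx = -171.433333/207.333333 = -0.826849
SSE = Syy − b·Sxy = 155.708333 − (-0.826849)·(-171.433333) = 13.958875

13.959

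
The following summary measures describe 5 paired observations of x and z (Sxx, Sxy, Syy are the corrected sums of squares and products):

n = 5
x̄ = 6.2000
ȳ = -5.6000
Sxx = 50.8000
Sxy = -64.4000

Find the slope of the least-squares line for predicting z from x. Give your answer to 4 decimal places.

-1.2677

b = Sxy/Sxx = -64.4/50.8 = -1.267717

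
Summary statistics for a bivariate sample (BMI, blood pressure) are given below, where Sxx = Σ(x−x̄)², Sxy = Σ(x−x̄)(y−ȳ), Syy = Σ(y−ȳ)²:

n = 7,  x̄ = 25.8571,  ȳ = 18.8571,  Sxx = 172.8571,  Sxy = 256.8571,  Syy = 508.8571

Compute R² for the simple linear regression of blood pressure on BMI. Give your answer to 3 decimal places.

R² = Sxy²/(Sxx·Syy) = (256.8571)²/(172.8571·508.8571) = 0.750067

0.750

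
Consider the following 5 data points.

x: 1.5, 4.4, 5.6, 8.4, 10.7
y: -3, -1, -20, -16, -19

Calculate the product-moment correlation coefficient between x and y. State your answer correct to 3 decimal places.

n = 5, Σx = 30.6, Σy = -59, Σxy = -458.6, Σx² = 238.02, Σy² = 1027
Sxx = Σx² − (Σx)²/n = 238.02 − 187.272 = 50.748
Sxy = Σxy − (Σx)(Σy)/n = -458.6 − (-361.08) = -97.52
Syy = Σy² − (Σy)²/n = 1027 − 696.2 = 330.8
r = Sxy/√(Sxx·Syy) = -97.52/√(16787.4384) = -97.52/129.566347 = -0.752665

-0.753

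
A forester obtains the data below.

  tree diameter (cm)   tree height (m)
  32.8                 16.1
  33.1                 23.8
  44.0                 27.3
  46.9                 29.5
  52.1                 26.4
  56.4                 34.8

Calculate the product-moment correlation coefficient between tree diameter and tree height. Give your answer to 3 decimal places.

n = 6, Σx = 265.3, Σy = 157.9, Σxy = 7238.77, Σx² = 12202.43, Σy² = 4349.19
Sxx = Σx² − (Σx)²/n = 12202.43 − 11730.681667 = 471.748333
Sxy = Σxy − (Σx)(Σy)/n = 7238.77 − 6981.811667 = 256.958333
Syy = Σy² − (Σy)²/n = 4349.19 − 4155.401667 = 193.788333
r = Sxy/√(Sxx·Syy) = 256.958333/√(91419.323269) = 256.958333/302.356285 = 0.849853

0.850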